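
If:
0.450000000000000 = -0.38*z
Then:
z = -1.18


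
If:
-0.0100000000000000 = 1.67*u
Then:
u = -0.01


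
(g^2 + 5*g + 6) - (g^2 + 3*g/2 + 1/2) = 7*g/2 + 11/2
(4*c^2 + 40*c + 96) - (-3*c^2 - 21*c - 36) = 7*c^2 + 61*c + 132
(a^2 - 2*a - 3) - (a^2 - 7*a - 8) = 5*a + 5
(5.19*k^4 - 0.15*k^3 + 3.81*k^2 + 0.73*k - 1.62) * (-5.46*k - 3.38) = -28.3374*k^5 - 16.7232*k^4 - 20.2956*k^3 - 16.8636*k^2 + 6.3778*k + 5.4756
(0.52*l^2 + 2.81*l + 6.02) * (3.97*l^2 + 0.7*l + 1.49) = 2.0644*l^4 + 11.5197*l^3 + 26.6412*l^2 + 8.4009*l + 8.9698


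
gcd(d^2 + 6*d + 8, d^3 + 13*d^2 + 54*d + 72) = d + 4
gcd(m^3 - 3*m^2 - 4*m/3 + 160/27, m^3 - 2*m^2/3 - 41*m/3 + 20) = m - 5/3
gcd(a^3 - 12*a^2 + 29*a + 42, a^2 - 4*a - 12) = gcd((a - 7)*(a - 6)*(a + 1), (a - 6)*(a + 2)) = a - 6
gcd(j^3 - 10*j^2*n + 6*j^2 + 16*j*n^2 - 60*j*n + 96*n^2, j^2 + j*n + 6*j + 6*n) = j + 6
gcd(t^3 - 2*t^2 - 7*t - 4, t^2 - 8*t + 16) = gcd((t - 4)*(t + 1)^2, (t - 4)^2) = t - 4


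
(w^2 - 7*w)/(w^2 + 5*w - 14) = w*(w - 7)/(w^2 + 5*w - 14)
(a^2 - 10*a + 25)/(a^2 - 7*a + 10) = (a - 5)/(a - 2)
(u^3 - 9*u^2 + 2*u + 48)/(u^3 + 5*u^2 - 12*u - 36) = (u - 8)/(u + 6)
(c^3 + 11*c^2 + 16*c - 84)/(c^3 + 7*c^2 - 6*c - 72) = (c^2 + 5*c - 14)/(c^2 + c - 12)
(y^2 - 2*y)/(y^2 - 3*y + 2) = y/(y - 1)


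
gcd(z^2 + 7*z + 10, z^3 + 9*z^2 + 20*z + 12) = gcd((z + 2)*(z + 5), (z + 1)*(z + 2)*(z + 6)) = z + 2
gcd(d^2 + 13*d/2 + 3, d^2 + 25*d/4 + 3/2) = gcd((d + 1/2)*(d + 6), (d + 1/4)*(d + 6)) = d + 6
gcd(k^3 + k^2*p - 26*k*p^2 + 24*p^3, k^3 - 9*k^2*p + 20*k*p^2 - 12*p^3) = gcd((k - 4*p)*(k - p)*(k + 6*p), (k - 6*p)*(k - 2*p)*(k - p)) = -k + p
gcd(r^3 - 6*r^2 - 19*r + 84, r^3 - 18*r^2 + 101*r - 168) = r^2 - 10*r + 21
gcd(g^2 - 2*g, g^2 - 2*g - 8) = 1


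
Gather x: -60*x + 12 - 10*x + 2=14 - 70*x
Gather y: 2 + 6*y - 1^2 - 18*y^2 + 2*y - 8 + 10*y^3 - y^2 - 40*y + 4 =10*y^3 - 19*y^2 - 32*y - 3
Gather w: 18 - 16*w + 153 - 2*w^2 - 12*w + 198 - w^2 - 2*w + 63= -3*w^2 - 30*w + 432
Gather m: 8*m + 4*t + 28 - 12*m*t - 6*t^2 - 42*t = m*(8 - 12*t) - 6*t^2 - 38*t + 28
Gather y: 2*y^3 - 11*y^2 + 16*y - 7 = 2*y^3 - 11*y^2 + 16*y - 7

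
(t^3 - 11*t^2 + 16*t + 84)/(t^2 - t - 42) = (t^2 - 4*t - 12)/(t + 6)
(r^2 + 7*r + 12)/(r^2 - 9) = (r + 4)/(r - 3)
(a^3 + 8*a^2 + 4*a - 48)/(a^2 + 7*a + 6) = (a^2 + 2*a - 8)/(a + 1)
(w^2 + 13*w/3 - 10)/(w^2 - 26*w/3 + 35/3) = (w + 6)/(w - 7)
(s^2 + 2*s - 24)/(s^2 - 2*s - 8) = (s + 6)/(s + 2)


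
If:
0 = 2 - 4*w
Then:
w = 1/2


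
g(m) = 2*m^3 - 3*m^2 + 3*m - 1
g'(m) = 6*m^2 - 6*m + 3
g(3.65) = 67.24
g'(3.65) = 61.04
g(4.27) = 112.82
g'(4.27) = 86.78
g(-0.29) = -2.17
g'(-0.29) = 5.24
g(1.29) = 2.17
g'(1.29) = 5.24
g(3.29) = 47.62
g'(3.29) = 48.20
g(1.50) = 3.50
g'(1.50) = 7.50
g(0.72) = 0.35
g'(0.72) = 1.79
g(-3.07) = -96.35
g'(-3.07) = 77.97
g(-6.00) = -559.00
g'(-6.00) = 255.00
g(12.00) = 3059.00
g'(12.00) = 795.00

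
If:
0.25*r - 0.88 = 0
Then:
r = 3.52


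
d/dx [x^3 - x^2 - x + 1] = 3*x^2 - 2*x - 1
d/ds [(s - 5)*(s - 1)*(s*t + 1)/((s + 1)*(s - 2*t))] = (-(s - 5)*(s - 1)*(s + 1)*(s*t + 1) - (s - 5)*(s - 1)*(s - 2*t)*(s*t + 1) + (s + 1)*(s - 2*t)*(t*(s - 5)*(s - 1) + (s - 5)*(s*t + 1) + (s - 1)*(s*t + 1)))/((s + 1)^2*(s - 2*t)^2)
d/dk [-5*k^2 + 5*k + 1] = 5 - 10*k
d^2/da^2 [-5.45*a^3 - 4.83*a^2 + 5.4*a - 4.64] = -32.7*a - 9.66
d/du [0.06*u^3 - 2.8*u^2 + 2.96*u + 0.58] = 0.18*u^2 - 5.6*u + 2.96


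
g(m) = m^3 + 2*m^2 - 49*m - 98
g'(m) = 3*m^2 + 4*m - 49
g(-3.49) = 54.86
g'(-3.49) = -26.42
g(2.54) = -193.17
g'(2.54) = -19.49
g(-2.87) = 35.46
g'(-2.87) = -35.77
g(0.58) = -125.55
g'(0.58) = -45.67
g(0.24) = -109.63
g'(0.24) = -47.87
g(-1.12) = -42.02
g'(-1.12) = -49.72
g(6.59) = -47.86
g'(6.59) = 107.64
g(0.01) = -98.49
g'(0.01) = -48.96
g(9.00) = 352.00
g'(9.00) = 230.00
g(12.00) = 1330.00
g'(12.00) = 431.00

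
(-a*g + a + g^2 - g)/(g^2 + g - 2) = (-a + g)/(g + 2)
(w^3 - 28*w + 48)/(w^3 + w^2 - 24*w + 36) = (w - 4)/(w - 3)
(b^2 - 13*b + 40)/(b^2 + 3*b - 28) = (b^2 - 13*b + 40)/(b^2 + 3*b - 28)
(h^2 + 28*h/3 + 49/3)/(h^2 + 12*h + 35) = (h + 7/3)/(h + 5)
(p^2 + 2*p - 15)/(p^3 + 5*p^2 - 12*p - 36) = (p + 5)/(p^2 + 8*p + 12)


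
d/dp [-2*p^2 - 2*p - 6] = -4*p - 2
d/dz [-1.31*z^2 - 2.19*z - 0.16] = -2.62*z - 2.19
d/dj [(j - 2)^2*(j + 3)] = (j - 2)*(3*j + 4)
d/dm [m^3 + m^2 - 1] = m*(3*m + 2)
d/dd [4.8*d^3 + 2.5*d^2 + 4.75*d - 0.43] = 14.4*d^2 + 5.0*d + 4.75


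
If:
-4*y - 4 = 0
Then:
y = -1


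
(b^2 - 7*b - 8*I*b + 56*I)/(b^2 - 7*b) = (b - 8*I)/b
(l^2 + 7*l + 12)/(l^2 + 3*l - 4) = (l + 3)/(l - 1)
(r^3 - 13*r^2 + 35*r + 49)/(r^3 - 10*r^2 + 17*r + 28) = (r - 7)/(r - 4)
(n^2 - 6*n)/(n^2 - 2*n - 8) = n*(6 - n)/(-n^2 + 2*n + 8)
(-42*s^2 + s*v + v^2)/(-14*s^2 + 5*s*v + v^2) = (6*s - v)/(2*s - v)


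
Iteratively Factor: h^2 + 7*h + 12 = (h + 4)*(h + 3)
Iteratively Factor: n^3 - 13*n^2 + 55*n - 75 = (n - 5)*(n^2 - 8*n + 15) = (n - 5)*(n - 3)*(n - 5)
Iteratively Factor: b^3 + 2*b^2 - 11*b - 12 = (b + 4)*(b^2 - 2*b - 3) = (b - 3)*(b + 4)*(b + 1)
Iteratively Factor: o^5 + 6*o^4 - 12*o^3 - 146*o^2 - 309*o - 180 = (o + 3)*(o^4 + 3*o^3 - 21*o^2 - 83*o - 60) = (o + 3)*(o + 4)*(o^3 - o^2 - 17*o - 15) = (o + 1)*(o + 3)*(o + 4)*(o^2 - 2*o - 15) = (o - 5)*(o + 1)*(o + 3)*(o + 4)*(o + 3)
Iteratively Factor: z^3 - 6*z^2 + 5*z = (z)*(z^2 - 6*z + 5) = z*(z - 5)*(z - 1)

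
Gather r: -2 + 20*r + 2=20*r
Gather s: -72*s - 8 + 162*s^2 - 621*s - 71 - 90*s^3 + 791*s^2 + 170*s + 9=-90*s^3 + 953*s^2 - 523*s - 70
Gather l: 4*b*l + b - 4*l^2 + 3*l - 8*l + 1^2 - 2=b - 4*l^2 + l*(4*b - 5) - 1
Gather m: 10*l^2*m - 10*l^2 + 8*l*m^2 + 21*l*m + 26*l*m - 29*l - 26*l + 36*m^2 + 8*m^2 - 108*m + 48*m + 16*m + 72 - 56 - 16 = -10*l^2 - 55*l + m^2*(8*l + 44) + m*(10*l^2 + 47*l - 44)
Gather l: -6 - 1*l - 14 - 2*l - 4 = -3*l - 24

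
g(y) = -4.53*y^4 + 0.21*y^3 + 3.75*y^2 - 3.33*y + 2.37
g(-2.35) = -109.98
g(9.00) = -29292.09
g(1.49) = -15.90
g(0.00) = 2.37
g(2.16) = -83.82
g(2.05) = -66.89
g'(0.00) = -3.33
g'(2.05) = -141.41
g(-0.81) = 5.47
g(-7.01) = -10801.17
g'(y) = -18.12*y^3 + 0.63*y^2 + 7.5*y - 3.33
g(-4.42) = -1656.75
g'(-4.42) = 1540.51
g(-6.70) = -8998.60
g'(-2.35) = 217.68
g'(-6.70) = 5424.53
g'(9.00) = -13094.28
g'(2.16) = -166.80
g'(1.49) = -50.70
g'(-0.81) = 0.64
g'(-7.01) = 6216.89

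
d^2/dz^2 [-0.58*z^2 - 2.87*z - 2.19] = -1.16000000000000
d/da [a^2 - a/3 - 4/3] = 2*a - 1/3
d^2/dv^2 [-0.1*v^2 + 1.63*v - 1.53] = -0.200000000000000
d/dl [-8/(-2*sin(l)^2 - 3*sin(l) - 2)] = -8*(4*sin(l) + 3)*cos(l)/(3*sin(l) - cos(2*l) + 3)^2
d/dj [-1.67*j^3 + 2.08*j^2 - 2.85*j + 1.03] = -5.01*j^2 + 4.16*j - 2.85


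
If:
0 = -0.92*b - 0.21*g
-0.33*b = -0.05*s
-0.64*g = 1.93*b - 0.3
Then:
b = -0.34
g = 1.50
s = -2.27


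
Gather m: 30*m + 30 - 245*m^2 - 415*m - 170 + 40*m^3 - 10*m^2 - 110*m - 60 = 40*m^3 - 255*m^2 - 495*m - 200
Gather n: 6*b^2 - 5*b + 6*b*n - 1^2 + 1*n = 6*b^2 - 5*b + n*(6*b + 1) - 1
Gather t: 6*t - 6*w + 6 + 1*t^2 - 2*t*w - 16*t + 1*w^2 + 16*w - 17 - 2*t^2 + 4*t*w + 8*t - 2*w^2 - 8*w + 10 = -t^2 + t*(2*w - 2) - w^2 + 2*w - 1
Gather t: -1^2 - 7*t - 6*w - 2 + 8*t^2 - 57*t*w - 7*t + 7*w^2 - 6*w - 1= 8*t^2 + t*(-57*w - 14) + 7*w^2 - 12*w - 4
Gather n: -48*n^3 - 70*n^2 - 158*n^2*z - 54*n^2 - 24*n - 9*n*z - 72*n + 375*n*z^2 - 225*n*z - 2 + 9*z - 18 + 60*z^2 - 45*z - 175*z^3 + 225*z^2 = -48*n^3 + n^2*(-158*z - 124) + n*(375*z^2 - 234*z - 96) - 175*z^3 + 285*z^2 - 36*z - 20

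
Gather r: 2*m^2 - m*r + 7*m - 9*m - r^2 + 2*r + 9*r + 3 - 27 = 2*m^2 - 2*m - r^2 + r*(11 - m) - 24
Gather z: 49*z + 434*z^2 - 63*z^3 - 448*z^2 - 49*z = -63*z^3 - 14*z^2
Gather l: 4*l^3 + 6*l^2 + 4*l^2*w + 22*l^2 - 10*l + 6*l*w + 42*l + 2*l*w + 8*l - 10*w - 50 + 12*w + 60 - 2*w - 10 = 4*l^3 + l^2*(4*w + 28) + l*(8*w + 40)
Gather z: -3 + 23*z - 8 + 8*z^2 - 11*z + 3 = 8*z^2 + 12*z - 8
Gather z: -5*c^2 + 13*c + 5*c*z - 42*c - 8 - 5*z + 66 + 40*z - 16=-5*c^2 - 29*c + z*(5*c + 35) + 42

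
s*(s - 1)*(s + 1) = s^3 - s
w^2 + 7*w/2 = w*(w + 7/2)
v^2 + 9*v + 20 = (v + 4)*(v + 5)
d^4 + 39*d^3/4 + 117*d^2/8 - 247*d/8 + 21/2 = (d - 3/4)*(d - 1/2)*(d + 4)*(d + 7)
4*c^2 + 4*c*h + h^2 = (2*c + h)^2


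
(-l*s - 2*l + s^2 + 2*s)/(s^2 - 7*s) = (-l*s - 2*l + s^2 + 2*s)/(s*(s - 7))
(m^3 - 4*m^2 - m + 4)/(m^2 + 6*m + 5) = (m^2 - 5*m + 4)/(m + 5)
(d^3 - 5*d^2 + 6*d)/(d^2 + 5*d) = (d^2 - 5*d + 6)/(d + 5)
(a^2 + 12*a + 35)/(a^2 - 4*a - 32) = (a^2 + 12*a + 35)/(a^2 - 4*a - 32)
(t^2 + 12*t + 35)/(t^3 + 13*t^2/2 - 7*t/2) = 2*(t + 5)/(t*(2*t - 1))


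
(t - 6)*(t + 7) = t^2 + t - 42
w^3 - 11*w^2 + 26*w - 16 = (w - 8)*(w - 2)*(w - 1)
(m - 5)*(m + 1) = m^2 - 4*m - 5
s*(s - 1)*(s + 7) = s^3 + 6*s^2 - 7*s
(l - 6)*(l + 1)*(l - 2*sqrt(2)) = l^3 - 5*l^2 - 2*sqrt(2)*l^2 - 6*l + 10*sqrt(2)*l + 12*sqrt(2)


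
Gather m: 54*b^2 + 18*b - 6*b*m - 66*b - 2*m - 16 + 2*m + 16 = 54*b^2 - 6*b*m - 48*b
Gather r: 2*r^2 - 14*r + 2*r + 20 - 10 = 2*r^2 - 12*r + 10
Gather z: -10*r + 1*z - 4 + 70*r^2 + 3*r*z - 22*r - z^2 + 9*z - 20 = 70*r^2 - 32*r - z^2 + z*(3*r + 10) - 24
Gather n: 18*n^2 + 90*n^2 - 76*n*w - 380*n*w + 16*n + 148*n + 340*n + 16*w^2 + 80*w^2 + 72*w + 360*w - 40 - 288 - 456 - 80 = 108*n^2 + n*(504 - 456*w) + 96*w^2 + 432*w - 864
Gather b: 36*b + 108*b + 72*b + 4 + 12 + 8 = 216*b + 24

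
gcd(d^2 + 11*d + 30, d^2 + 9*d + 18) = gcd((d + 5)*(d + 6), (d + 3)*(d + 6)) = d + 6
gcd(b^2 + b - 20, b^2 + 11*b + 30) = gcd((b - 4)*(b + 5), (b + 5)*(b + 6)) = b + 5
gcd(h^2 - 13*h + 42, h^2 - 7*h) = h - 7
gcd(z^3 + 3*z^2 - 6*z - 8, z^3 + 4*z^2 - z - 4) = z^2 + 5*z + 4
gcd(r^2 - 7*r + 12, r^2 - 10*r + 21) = r - 3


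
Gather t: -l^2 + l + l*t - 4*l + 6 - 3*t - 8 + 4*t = -l^2 - 3*l + t*(l + 1) - 2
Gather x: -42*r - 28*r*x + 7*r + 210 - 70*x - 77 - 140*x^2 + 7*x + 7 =-35*r - 140*x^2 + x*(-28*r - 63) + 140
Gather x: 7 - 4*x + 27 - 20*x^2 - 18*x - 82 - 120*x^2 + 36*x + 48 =-140*x^2 + 14*x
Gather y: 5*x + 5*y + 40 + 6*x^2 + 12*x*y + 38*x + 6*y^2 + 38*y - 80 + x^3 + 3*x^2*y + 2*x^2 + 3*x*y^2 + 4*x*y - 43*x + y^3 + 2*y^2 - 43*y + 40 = x^3 + 8*x^2 + y^3 + y^2*(3*x + 8) + y*(3*x^2 + 16*x)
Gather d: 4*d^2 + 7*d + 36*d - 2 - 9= 4*d^2 + 43*d - 11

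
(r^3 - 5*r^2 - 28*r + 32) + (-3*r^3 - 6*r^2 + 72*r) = -2*r^3 - 11*r^2 + 44*r + 32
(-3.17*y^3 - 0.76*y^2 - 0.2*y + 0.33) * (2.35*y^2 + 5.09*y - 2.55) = -7.4495*y^5 - 17.9213*y^4 + 3.7451*y^3 + 1.6955*y^2 + 2.1897*y - 0.8415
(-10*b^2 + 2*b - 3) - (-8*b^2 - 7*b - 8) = -2*b^2 + 9*b + 5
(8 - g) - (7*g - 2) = 10 - 8*g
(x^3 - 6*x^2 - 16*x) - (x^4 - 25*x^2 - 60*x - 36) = -x^4 + x^3 + 19*x^2 + 44*x + 36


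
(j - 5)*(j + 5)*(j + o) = j^3 + j^2*o - 25*j - 25*o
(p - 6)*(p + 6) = p^2 - 36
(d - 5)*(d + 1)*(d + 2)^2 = d^4 - 17*d^2 - 36*d - 20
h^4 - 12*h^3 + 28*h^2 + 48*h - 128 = (h - 8)*(h - 4)*(h - 2)*(h + 2)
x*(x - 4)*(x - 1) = x^3 - 5*x^2 + 4*x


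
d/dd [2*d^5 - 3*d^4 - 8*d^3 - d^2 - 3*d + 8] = 10*d^4 - 12*d^3 - 24*d^2 - 2*d - 3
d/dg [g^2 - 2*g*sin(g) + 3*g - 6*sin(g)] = -2*g*cos(g) + 2*g - 2*sin(g) - 6*cos(g) + 3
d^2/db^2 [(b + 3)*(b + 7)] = 2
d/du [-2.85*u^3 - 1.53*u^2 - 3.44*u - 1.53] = -8.55*u^2 - 3.06*u - 3.44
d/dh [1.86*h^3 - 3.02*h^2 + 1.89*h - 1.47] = 5.58*h^2 - 6.04*h + 1.89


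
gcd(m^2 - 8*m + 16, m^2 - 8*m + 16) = m^2 - 8*m + 16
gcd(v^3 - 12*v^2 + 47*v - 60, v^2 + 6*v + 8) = 1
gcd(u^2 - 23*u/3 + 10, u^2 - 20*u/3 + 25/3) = u - 5/3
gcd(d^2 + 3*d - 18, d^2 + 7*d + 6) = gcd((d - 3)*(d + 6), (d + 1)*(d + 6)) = d + 6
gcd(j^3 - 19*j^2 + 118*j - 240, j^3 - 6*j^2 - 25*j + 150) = j^2 - 11*j + 30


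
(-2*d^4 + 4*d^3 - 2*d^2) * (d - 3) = -2*d^5 + 10*d^4 - 14*d^3 + 6*d^2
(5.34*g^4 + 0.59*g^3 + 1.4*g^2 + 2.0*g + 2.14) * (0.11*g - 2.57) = 0.5874*g^5 - 13.6589*g^4 - 1.3623*g^3 - 3.378*g^2 - 4.9046*g - 5.4998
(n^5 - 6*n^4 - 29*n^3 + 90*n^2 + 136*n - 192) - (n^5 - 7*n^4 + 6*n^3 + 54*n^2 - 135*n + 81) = n^4 - 35*n^3 + 36*n^2 + 271*n - 273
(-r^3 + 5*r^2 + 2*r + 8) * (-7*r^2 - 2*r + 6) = 7*r^5 - 33*r^4 - 30*r^3 - 30*r^2 - 4*r + 48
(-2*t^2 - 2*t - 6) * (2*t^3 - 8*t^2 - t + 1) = -4*t^5 + 12*t^4 + 6*t^3 + 48*t^2 + 4*t - 6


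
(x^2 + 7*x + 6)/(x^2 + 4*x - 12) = (x + 1)/(x - 2)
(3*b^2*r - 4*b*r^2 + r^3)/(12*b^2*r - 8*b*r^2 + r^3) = (3*b^2 - 4*b*r + r^2)/(12*b^2 - 8*b*r + r^2)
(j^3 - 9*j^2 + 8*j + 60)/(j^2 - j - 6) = (j^2 - 11*j + 30)/(j - 3)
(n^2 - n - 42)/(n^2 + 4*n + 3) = (n^2 - n - 42)/(n^2 + 4*n + 3)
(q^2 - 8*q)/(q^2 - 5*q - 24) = q/(q + 3)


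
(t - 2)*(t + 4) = t^2 + 2*t - 8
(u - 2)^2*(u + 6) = u^3 + 2*u^2 - 20*u + 24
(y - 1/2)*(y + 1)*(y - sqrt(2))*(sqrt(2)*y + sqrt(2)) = sqrt(2)*y^4 - 2*y^3 + 3*sqrt(2)*y^3/2 - 3*y^2 - sqrt(2)*y/2 + 1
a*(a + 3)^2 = a^3 + 6*a^2 + 9*a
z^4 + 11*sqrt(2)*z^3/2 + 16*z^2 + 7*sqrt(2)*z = z*(z + sqrt(2))^2*(z + 7*sqrt(2)/2)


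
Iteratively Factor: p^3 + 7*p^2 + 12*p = (p + 4)*(p^2 + 3*p) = p*(p + 4)*(p + 3)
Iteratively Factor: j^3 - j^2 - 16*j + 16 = (j - 1)*(j^2 - 16) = (j - 4)*(j - 1)*(j + 4)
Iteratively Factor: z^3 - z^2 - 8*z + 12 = (z - 2)*(z^2 + z - 6) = (z - 2)^2*(z + 3)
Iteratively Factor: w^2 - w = (w)*(w - 1)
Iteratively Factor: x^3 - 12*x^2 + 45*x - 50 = (x - 2)*(x^2 - 10*x + 25) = (x - 5)*(x - 2)*(x - 5)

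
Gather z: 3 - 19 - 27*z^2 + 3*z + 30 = -27*z^2 + 3*z + 14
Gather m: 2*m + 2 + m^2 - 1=m^2 + 2*m + 1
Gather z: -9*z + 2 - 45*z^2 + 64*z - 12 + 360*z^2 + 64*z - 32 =315*z^2 + 119*z - 42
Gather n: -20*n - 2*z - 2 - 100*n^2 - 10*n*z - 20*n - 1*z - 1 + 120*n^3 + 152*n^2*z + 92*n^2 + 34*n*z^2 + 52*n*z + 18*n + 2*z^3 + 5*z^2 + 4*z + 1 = 120*n^3 + n^2*(152*z - 8) + n*(34*z^2 + 42*z - 22) + 2*z^3 + 5*z^2 + z - 2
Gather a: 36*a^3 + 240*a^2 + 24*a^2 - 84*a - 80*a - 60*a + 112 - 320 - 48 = 36*a^3 + 264*a^2 - 224*a - 256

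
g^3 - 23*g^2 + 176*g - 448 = (g - 8)^2*(g - 7)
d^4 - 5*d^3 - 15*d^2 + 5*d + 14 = (d - 7)*(d - 1)*(d + 1)*(d + 2)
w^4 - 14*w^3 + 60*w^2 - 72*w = w*(w - 6)^2*(w - 2)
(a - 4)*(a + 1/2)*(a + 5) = a^3 + 3*a^2/2 - 39*a/2 - 10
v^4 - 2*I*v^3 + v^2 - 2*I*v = v*(v - 2*I)*(v - I)*(v + I)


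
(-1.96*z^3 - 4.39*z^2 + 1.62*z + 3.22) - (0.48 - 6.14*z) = -1.96*z^3 - 4.39*z^2 + 7.76*z + 2.74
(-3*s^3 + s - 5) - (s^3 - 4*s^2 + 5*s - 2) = -4*s^3 + 4*s^2 - 4*s - 3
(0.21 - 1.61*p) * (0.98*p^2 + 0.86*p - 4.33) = -1.5778*p^3 - 1.1788*p^2 + 7.1519*p - 0.9093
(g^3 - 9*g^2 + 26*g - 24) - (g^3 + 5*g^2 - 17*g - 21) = -14*g^2 + 43*g - 3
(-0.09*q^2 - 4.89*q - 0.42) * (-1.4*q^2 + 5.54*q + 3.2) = 0.126*q^4 + 6.3474*q^3 - 26.7906*q^2 - 17.9748*q - 1.344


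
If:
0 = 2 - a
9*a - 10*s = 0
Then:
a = 2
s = 9/5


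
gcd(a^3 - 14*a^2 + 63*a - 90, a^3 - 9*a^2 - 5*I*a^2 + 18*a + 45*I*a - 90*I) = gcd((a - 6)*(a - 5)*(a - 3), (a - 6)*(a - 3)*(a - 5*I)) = a^2 - 9*a + 18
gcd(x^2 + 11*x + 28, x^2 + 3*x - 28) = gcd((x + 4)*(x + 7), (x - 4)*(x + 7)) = x + 7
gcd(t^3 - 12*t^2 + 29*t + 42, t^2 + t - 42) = t - 6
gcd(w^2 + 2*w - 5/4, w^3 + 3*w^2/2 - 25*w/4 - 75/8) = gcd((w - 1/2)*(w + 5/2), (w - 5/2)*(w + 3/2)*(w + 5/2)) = w + 5/2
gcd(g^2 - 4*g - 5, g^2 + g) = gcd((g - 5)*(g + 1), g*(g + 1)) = g + 1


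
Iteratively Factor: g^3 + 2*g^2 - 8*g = (g - 2)*(g^2 + 4*g) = (g - 2)*(g + 4)*(g)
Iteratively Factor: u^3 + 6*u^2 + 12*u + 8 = (u + 2)*(u^2 + 4*u + 4) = (u + 2)^2*(u + 2)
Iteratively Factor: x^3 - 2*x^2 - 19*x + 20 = (x + 4)*(x^2 - 6*x + 5) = (x - 1)*(x + 4)*(x - 5)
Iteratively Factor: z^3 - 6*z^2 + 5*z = (z - 1)*(z^2 - 5*z) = (z - 5)*(z - 1)*(z)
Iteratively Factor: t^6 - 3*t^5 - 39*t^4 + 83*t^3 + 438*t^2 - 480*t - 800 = (t - 5)*(t^5 + 2*t^4 - 29*t^3 - 62*t^2 + 128*t + 160) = (t - 5)*(t + 4)*(t^4 - 2*t^3 - 21*t^2 + 22*t + 40) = (t - 5)*(t + 4)^2*(t^3 - 6*t^2 + 3*t + 10) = (t - 5)*(t - 2)*(t + 4)^2*(t^2 - 4*t - 5) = (t - 5)^2*(t - 2)*(t + 4)^2*(t + 1)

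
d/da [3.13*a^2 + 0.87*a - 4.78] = 6.26*a + 0.87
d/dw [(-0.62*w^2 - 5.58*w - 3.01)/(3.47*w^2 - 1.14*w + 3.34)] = (20.0694*w^2 + 16.7478*w - 22.0686)/(12.0409*w^4 - 7.9116*w^3 + 24.4792*w^2 - 7.6152*w + 11.1556)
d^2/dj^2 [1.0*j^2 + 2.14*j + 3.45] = 2.00000000000000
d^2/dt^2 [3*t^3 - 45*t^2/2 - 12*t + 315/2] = 18*t - 45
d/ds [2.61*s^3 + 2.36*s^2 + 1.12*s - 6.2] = 7.83*s^2 + 4.72*s + 1.12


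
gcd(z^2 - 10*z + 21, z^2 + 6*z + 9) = 1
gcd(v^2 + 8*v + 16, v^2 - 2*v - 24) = v + 4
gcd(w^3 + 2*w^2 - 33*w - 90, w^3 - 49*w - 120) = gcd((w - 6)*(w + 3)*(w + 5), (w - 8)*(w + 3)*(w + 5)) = w^2 + 8*w + 15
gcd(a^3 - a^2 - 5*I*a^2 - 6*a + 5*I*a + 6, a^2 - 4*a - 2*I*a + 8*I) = a - 2*I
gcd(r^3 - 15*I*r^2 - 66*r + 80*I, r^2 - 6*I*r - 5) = r - 5*I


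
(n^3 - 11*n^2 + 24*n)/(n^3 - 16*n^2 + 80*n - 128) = n*(n - 3)/(n^2 - 8*n + 16)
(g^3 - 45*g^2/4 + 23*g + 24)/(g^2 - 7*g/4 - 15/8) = 2*(g^2 - 12*g + 32)/(2*g - 5)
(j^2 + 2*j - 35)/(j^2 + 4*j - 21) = (j - 5)/(j - 3)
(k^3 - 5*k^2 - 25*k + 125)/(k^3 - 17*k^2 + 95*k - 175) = (k + 5)/(k - 7)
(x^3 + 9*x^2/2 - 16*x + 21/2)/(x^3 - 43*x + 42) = (x - 3/2)/(x - 6)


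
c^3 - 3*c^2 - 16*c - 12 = (c - 6)*(c + 1)*(c + 2)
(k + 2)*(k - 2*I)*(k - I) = k^3 + 2*k^2 - 3*I*k^2 - 2*k - 6*I*k - 4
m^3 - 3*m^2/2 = m^2*(m - 3/2)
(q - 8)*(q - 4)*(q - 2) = q^3 - 14*q^2 + 56*q - 64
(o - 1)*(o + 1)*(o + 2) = o^3 + 2*o^2 - o - 2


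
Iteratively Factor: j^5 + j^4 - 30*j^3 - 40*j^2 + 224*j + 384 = (j + 2)*(j^4 - j^3 - 28*j^2 + 16*j + 192) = (j - 4)*(j + 2)*(j^3 + 3*j^2 - 16*j - 48) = (j - 4)*(j + 2)*(j + 4)*(j^2 - j - 12) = (j - 4)*(j + 2)*(j + 3)*(j + 4)*(j - 4)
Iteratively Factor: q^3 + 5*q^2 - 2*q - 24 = (q + 4)*(q^2 + q - 6) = (q + 3)*(q + 4)*(q - 2)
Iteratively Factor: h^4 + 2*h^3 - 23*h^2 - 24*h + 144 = (h + 4)*(h^3 - 2*h^2 - 15*h + 36) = (h - 3)*(h + 4)*(h^2 + h - 12) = (h - 3)*(h + 4)^2*(h - 3)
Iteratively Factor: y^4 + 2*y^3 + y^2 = (y + 1)*(y^3 + y^2) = y*(y + 1)*(y^2 + y) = y^2*(y + 1)*(y + 1)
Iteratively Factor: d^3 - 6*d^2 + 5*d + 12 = (d - 4)*(d^2 - 2*d - 3) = (d - 4)*(d - 3)*(d + 1)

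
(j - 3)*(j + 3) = j^2 - 9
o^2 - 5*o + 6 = (o - 3)*(o - 2)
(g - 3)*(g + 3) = g^2 - 9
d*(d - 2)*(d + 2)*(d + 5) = d^4 + 5*d^3 - 4*d^2 - 20*d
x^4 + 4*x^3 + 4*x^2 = x^2*(x + 2)^2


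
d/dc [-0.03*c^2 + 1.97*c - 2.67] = 1.97 - 0.06*c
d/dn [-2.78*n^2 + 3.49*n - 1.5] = 3.49 - 5.56*n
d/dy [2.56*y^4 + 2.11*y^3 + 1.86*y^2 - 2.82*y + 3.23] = 10.24*y^3 + 6.33*y^2 + 3.72*y - 2.82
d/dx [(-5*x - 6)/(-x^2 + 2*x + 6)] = (5*x^2 - 10*x - 2*(x - 1)*(5*x + 6) - 30)/(-x^2 + 2*x + 6)^2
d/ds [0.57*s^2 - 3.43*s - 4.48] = 1.14*s - 3.43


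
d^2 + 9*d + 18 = (d + 3)*(d + 6)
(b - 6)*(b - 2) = b^2 - 8*b + 12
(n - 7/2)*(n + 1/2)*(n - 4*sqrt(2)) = n^3 - 4*sqrt(2)*n^2 - 3*n^2 - 7*n/4 + 12*sqrt(2)*n + 7*sqrt(2)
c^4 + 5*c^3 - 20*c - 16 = (c - 2)*(c + 1)*(c + 2)*(c + 4)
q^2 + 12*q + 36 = (q + 6)^2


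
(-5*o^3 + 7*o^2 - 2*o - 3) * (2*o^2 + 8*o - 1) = -10*o^5 - 26*o^4 + 57*o^3 - 29*o^2 - 22*o + 3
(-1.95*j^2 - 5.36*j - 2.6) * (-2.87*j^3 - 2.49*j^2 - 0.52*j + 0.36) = 5.5965*j^5 + 20.2387*j^4 + 21.8224*j^3 + 8.5592*j^2 - 0.5776*j - 0.936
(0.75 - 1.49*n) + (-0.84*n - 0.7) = 0.05 - 2.33*n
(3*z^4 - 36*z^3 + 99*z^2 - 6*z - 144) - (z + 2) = 3*z^4 - 36*z^3 + 99*z^2 - 7*z - 146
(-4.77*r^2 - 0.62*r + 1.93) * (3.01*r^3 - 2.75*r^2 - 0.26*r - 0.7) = -14.3577*r^5 + 11.2513*r^4 + 8.7545*r^3 - 1.8073*r^2 - 0.0678*r - 1.351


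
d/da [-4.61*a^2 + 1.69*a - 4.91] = 1.69 - 9.22*a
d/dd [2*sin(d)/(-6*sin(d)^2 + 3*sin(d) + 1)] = 2*(6*sin(d)^2 + 1)*cos(d)/(6*sin(d)^2 - 3*sin(d) - 1)^2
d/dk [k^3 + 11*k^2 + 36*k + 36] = 3*k^2 + 22*k + 36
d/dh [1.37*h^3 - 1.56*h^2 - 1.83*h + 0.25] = 4.11*h^2 - 3.12*h - 1.83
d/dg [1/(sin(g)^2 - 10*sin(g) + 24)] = 2*(5 - sin(g))*cos(g)/(sin(g)^2 - 10*sin(g) + 24)^2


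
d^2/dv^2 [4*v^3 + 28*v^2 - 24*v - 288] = 24*v + 56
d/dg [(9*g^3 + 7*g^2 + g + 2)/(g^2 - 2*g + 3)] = (9*g^4 - 36*g^3 + 66*g^2 + 38*g + 7)/(g^4 - 4*g^3 + 10*g^2 - 12*g + 9)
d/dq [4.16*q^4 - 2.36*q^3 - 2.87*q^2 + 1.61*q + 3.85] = 16.64*q^3 - 7.08*q^2 - 5.74*q + 1.61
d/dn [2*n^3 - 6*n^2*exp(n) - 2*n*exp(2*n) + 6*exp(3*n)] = -6*n^2*exp(n) + 6*n^2 - 4*n*exp(2*n) - 12*n*exp(n) + 18*exp(3*n) - 2*exp(2*n)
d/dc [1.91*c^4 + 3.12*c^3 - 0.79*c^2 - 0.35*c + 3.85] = 7.64*c^3 + 9.36*c^2 - 1.58*c - 0.35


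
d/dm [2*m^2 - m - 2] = 4*m - 1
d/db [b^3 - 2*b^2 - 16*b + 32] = 3*b^2 - 4*b - 16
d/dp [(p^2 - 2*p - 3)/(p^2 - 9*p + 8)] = (-7*p^2 + 22*p - 43)/(p^4 - 18*p^3 + 97*p^2 - 144*p + 64)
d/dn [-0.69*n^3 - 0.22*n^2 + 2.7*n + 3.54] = -2.07*n^2 - 0.44*n + 2.7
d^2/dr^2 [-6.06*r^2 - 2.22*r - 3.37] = -12.1200000000000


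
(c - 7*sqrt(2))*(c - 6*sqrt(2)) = c^2 - 13*sqrt(2)*c + 84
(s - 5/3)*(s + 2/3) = s^2 - s - 10/9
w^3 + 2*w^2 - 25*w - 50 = (w - 5)*(w + 2)*(w + 5)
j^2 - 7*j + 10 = (j - 5)*(j - 2)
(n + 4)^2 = n^2 + 8*n + 16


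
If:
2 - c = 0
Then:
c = 2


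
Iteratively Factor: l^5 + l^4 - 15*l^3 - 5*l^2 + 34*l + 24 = (l + 4)*(l^4 - 3*l^3 - 3*l^2 + 7*l + 6) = (l + 1)*(l + 4)*(l^3 - 4*l^2 + l + 6) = (l - 2)*(l + 1)*(l + 4)*(l^2 - 2*l - 3) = (l - 3)*(l - 2)*(l + 1)*(l + 4)*(l + 1)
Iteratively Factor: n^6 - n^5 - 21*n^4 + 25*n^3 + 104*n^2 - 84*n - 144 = (n + 1)*(n^5 - 2*n^4 - 19*n^3 + 44*n^2 + 60*n - 144) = (n - 2)*(n + 1)*(n^4 - 19*n^2 + 6*n + 72) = (n - 3)*(n - 2)*(n + 1)*(n^3 + 3*n^2 - 10*n - 24) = (n - 3)^2*(n - 2)*(n + 1)*(n^2 + 6*n + 8) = (n - 3)^2*(n - 2)*(n + 1)*(n + 2)*(n + 4)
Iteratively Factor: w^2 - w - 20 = (w + 4)*(w - 5)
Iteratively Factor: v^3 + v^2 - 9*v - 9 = (v + 1)*(v^2 - 9) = (v + 1)*(v + 3)*(v - 3)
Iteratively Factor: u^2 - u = (u - 1)*(u)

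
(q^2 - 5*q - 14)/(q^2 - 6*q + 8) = (q^2 - 5*q - 14)/(q^2 - 6*q + 8)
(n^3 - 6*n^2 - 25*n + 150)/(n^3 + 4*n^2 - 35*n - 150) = (n - 5)/(n + 5)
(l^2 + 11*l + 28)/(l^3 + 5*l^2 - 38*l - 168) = 1/(l - 6)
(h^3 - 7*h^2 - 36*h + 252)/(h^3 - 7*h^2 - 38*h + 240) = (h^2 - 13*h + 42)/(h^2 - 13*h + 40)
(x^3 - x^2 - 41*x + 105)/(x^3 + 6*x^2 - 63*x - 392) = (x^2 - 8*x + 15)/(x^2 - x - 56)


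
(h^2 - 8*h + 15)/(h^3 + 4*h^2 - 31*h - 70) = (h - 3)/(h^2 + 9*h + 14)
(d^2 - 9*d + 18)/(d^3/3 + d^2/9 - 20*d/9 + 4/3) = 9*(d^2 - 9*d + 18)/(3*d^3 + d^2 - 20*d + 12)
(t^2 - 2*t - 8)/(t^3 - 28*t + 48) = (t + 2)/(t^2 + 4*t - 12)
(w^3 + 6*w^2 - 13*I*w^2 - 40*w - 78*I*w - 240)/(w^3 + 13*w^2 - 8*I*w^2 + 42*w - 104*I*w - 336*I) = (w - 5*I)/(w + 7)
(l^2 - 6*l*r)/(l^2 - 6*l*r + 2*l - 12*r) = l/(l + 2)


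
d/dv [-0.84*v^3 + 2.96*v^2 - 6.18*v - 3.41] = -2.52*v^2 + 5.92*v - 6.18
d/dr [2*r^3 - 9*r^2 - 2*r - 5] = 6*r^2 - 18*r - 2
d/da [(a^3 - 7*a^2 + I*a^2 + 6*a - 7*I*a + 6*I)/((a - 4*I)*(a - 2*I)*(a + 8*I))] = (a^4*(7 + I) + a^3*(68 + 14*I) + a^2*(-294 - 182*I) + a*(152 + 896*I) - 448 - 624*I)/(a^6 + 4*I*a^5 + 76*a^4 + 32*I*a^3 + 1856*a^2 - 5120*I*a - 4096)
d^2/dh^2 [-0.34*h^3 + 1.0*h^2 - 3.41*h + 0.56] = 2.0 - 2.04*h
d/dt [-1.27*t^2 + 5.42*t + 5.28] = 5.42 - 2.54*t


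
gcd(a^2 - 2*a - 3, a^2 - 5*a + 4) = 1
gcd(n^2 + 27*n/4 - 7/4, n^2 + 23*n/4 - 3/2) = n - 1/4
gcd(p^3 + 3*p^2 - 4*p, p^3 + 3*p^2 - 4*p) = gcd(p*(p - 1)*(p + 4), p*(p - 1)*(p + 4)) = p^3 + 3*p^2 - 4*p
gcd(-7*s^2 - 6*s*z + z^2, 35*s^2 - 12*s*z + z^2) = -7*s + z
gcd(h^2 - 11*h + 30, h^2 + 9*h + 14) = 1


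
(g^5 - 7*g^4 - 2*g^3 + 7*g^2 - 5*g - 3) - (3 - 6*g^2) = g^5 - 7*g^4 - 2*g^3 + 13*g^2 - 5*g - 6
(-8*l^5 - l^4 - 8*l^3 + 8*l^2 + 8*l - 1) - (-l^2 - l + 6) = -8*l^5 - l^4 - 8*l^3 + 9*l^2 + 9*l - 7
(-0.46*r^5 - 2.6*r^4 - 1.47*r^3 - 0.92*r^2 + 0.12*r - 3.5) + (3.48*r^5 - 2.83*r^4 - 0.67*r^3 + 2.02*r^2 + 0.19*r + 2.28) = 3.02*r^5 - 5.43*r^4 - 2.14*r^3 + 1.1*r^2 + 0.31*r - 1.22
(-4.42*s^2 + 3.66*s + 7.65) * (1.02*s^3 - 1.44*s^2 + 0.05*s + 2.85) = -4.5084*s^5 + 10.098*s^4 + 2.3116*s^3 - 23.43*s^2 + 10.8135*s + 21.8025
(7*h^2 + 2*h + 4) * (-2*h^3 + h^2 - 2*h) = -14*h^5 + 3*h^4 - 20*h^3 - 8*h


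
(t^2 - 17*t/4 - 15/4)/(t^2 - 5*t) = (t + 3/4)/t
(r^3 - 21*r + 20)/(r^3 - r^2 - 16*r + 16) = (r + 5)/(r + 4)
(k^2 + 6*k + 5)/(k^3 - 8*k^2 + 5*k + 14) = (k + 5)/(k^2 - 9*k + 14)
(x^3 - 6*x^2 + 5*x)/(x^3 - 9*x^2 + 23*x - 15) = x/(x - 3)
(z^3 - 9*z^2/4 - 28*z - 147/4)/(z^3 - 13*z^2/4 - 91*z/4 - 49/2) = (z + 3)/(z + 2)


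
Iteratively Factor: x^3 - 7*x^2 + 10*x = (x - 5)*(x^2 - 2*x) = x*(x - 5)*(x - 2)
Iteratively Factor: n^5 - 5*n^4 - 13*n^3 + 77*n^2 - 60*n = (n - 3)*(n^4 - 2*n^3 - 19*n^2 + 20*n) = n*(n - 3)*(n^3 - 2*n^2 - 19*n + 20) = n*(n - 3)*(n - 1)*(n^2 - n - 20) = n*(n - 3)*(n - 1)*(n + 4)*(n - 5)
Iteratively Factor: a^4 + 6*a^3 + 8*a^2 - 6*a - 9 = (a + 3)*(a^3 + 3*a^2 - a - 3) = (a - 1)*(a + 3)*(a^2 + 4*a + 3) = (a - 1)*(a + 1)*(a + 3)*(a + 3)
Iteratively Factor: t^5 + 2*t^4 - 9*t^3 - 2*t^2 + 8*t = (t + 4)*(t^4 - 2*t^3 - t^2 + 2*t) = (t + 1)*(t + 4)*(t^3 - 3*t^2 + 2*t) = t*(t + 1)*(t + 4)*(t^2 - 3*t + 2) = t*(t - 1)*(t + 1)*(t + 4)*(t - 2)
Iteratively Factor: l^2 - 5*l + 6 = (l - 2)*(l - 3)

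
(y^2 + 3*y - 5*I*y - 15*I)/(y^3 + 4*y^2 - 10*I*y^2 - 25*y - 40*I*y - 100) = (y + 3)/(y^2 + y*(4 - 5*I) - 20*I)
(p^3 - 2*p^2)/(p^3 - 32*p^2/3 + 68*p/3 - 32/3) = 3*p^2/(3*p^2 - 26*p + 16)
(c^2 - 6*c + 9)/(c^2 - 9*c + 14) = (c^2 - 6*c + 9)/(c^2 - 9*c + 14)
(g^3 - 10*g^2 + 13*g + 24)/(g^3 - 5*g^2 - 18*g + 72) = (g^2 - 7*g - 8)/(g^2 - 2*g - 24)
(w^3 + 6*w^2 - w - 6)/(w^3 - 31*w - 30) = (w^2 + 5*w - 6)/(w^2 - w - 30)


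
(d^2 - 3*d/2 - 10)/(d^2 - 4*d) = (d + 5/2)/d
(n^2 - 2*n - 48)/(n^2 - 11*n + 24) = (n + 6)/(n - 3)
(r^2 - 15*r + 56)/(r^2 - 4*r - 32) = (r - 7)/(r + 4)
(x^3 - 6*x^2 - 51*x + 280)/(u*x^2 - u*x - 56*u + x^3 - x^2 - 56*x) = (x - 5)/(u + x)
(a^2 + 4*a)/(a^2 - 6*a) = (a + 4)/(a - 6)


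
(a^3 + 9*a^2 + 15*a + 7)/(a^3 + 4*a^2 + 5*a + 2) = (a + 7)/(a + 2)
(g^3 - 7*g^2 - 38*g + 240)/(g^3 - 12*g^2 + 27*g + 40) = (g + 6)/(g + 1)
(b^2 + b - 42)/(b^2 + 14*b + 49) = (b - 6)/(b + 7)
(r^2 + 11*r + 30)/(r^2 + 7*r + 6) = (r + 5)/(r + 1)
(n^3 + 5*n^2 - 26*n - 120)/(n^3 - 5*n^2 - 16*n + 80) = (n + 6)/(n - 4)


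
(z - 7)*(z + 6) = z^2 - z - 42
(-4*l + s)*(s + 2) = -4*l*s - 8*l + s^2 + 2*s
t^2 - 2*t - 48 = (t - 8)*(t + 6)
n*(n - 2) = n^2 - 2*n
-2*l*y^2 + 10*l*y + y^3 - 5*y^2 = y*(-2*l + y)*(y - 5)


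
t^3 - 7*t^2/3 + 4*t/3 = t*(t - 4/3)*(t - 1)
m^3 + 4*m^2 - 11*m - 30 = (m - 3)*(m + 2)*(m + 5)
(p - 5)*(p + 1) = p^2 - 4*p - 5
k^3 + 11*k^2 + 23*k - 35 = (k - 1)*(k + 5)*(k + 7)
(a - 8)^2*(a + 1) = a^3 - 15*a^2 + 48*a + 64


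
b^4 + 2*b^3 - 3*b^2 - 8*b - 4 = (b - 2)*(b + 1)^2*(b + 2)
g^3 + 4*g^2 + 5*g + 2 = (g + 1)^2*(g + 2)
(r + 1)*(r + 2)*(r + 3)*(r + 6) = r^4 + 12*r^3 + 47*r^2 + 72*r + 36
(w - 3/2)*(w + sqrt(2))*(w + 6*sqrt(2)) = w^3 - 3*w^2/2 + 7*sqrt(2)*w^2 - 21*sqrt(2)*w/2 + 12*w - 18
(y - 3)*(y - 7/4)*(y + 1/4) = y^3 - 9*y^2/2 + 65*y/16 + 21/16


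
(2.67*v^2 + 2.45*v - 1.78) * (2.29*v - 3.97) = 6.1143*v^3 - 4.9894*v^2 - 13.8027*v + 7.0666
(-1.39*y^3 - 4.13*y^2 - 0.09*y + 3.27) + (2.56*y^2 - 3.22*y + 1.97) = -1.39*y^3 - 1.57*y^2 - 3.31*y + 5.24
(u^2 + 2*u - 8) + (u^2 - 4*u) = 2*u^2 - 2*u - 8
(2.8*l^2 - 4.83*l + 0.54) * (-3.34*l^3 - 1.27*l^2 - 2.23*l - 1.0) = -9.352*l^5 + 12.5762*l^4 - 1.9135*l^3 + 7.2851*l^2 + 3.6258*l - 0.54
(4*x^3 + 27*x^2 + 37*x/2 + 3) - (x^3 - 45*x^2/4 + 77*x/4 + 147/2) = 3*x^3 + 153*x^2/4 - 3*x/4 - 141/2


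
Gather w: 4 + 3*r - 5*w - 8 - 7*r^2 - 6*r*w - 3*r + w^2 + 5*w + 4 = -7*r^2 - 6*r*w + w^2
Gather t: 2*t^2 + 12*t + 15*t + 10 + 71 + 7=2*t^2 + 27*t + 88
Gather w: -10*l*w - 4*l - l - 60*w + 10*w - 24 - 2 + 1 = -5*l + w*(-10*l - 50) - 25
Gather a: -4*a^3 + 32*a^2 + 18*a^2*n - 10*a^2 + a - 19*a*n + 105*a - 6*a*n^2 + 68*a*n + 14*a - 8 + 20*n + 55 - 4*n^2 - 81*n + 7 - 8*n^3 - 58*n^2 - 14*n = -4*a^3 + a^2*(18*n + 22) + a*(-6*n^2 + 49*n + 120) - 8*n^3 - 62*n^2 - 75*n + 54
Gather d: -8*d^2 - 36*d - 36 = -8*d^2 - 36*d - 36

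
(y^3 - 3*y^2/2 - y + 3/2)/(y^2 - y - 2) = (2*y^2 - 5*y + 3)/(2*(y - 2))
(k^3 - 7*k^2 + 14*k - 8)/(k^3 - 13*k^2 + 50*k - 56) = (k - 1)/(k - 7)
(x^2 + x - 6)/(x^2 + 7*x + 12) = (x - 2)/(x + 4)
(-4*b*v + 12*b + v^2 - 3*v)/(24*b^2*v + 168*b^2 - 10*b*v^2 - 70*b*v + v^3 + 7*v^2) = (v - 3)/(-6*b*v - 42*b + v^2 + 7*v)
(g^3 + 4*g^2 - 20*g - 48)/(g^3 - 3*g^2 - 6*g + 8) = (g + 6)/(g - 1)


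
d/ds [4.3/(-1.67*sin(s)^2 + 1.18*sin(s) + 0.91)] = (14.362*sin(s) - 5.074)*cos(s)/(-1.67*sin(s)^2 + 1.18*sin(s) + 0.91)^2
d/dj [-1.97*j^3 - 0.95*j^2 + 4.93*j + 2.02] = -5.91*j^2 - 1.9*j + 4.93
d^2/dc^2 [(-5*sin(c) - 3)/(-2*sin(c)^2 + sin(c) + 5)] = (20*sin(c)^5 + 58*sin(c)^4 + 242*sin(c)^3 + 26*sin(c)^2 - 154*sin(c) - 16)/(sin(c) + cos(2*c) + 4)^3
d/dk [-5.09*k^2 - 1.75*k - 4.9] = -10.18*k - 1.75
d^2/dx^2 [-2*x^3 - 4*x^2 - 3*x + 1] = -12*x - 8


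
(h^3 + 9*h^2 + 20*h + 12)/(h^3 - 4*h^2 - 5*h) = (h^2 + 8*h + 12)/(h*(h - 5))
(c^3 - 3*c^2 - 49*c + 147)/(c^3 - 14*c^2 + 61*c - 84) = (c + 7)/(c - 4)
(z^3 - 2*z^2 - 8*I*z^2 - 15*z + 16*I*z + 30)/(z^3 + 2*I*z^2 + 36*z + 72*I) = (z^3 + z^2*(-2 - 8*I) + z*(-15 + 16*I) + 30)/(z^3 + 2*I*z^2 + 36*z + 72*I)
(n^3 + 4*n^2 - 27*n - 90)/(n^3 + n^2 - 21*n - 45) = (n + 6)/(n + 3)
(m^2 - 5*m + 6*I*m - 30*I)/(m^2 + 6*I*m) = (m - 5)/m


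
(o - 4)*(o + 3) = o^2 - o - 12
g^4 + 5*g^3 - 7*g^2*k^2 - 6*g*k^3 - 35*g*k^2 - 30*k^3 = (g + 5)*(g - 3*k)*(g + k)*(g + 2*k)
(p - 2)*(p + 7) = p^2 + 5*p - 14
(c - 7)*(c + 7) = c^2 - 49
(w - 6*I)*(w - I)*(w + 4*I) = w^3 - 3*I*w^2 + 22*w - 24*I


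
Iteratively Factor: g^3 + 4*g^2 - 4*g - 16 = (g + 4)*(g^2 - 4) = (g - 2)*(g + 4)*(g + 2)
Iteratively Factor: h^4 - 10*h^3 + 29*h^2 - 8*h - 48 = (h + 1)*(h^3 - 11*h^2 + 40*h - 48) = (h - 4)*(h + 1)*(h^2 - 7*h + 12) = (h - 4)*(h - 3)*(h + 1)*(h - 4)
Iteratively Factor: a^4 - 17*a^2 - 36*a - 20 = (a + 2)*(a^3 - 2*a^2 - 13*a - 10) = (a + 1)*(a + 2)*(a^2 - 3*a - 10) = (a - 5)*(a + 1)*(a + 2)*(a + 2)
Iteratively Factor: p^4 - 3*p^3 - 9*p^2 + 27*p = (p + 3)*(p^3 - 6*p^2 + 9*p) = (p - 3)*(p + 3)*(p^2 - 3*p) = p*(p - 3)*(p + 3)*(p - 3)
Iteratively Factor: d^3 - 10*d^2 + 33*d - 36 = (d - 4)*(d^2 - 6*d + 9) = (d - 4)*(d - 3)*(d - 3)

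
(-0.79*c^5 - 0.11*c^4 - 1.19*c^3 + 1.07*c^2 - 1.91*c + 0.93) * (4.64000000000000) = -3.6656*c^5 - 0.5104*c^4 - 5.5216*c^3 + 4.9648*c^2 - 8.8624*c + 4.3152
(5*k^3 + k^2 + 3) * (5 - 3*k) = -15*k^4 + 22*k^3 + 5*k^2 - 9*k + 15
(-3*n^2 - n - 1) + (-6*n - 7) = -3*n^2 - 7*n - 8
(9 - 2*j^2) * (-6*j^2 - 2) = 12*j^4 - 50*j^2 - 18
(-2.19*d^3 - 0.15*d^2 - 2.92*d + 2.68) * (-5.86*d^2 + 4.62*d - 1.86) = 12.8334*d^5 - 9.2388*d^4 + 20.4916*d^3 - 28.9162*d^2 + 17.8128*d - 4.9848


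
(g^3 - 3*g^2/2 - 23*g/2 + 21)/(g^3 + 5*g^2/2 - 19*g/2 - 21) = (g - 2)/(g + 2)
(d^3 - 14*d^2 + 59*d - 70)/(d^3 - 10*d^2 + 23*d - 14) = (d - 5)/(d - 1)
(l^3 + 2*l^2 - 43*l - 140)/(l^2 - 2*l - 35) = l + 4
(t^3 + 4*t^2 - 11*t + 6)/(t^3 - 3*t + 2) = (t + 6)/(t + 2)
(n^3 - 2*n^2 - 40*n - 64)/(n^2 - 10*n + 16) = (n^2 + 6*n + 8)/(n - 2)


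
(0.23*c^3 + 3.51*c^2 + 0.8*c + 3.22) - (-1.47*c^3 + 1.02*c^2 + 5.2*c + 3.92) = 1.7*c^3 + 2.49*c^2 - 4.4*c - 0.7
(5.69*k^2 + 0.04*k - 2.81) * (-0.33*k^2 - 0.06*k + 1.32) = -1.8777*k^4 - 0.3546*k^3 + 8.4357*k^2 + 0.2214*k - 3.7092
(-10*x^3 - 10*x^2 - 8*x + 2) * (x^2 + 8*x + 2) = -10*x^5 - 90*x^4 - 108*x^3 - 82*x^2 + 4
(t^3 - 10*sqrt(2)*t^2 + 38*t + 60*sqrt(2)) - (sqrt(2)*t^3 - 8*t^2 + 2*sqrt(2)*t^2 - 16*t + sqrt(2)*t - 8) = -sqrt(2)*t^3 + t^3 - 12*sqrt(2)*t^2 + 8*t^2 - sqrt(2)*t + 54*t + 8 + 60*sqrt(2)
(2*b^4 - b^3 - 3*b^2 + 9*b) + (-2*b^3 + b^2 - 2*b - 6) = 2*b^4 - 3*b^3 - 2*b^2 + 7*b - 6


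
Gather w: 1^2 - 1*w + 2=3 - w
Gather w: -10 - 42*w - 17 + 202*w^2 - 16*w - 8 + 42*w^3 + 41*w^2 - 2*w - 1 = 42*w^3 + 243*w^2 - 60*w - 36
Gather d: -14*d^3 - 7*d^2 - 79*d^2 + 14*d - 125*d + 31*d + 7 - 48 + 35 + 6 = -14*d^3 - 86*d^2 - 80*d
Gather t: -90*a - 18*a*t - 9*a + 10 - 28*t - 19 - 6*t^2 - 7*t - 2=-99*a - 6*t^2 + t*(-18*a - 35) - 11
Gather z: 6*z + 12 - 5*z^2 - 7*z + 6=-5*z^2 - z + 18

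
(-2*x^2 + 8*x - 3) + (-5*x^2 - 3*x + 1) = -7*x^2 + 5*x - 2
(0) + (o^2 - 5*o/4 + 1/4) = o^2 - 5*o/4 + 1/4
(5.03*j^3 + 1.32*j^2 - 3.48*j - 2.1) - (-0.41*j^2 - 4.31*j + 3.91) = 5.03*j^3 + 1.73*j^2 + 0.83*j - 6.01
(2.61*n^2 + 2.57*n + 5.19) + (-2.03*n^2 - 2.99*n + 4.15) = 0.58*n^2 - 0.42*n + 9.34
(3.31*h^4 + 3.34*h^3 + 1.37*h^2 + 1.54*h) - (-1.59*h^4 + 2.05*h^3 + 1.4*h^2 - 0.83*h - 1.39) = 4.9*h^4 + 1.29*h^3 - 0.0299999999999998*h^2 + 2.37*h + 1.39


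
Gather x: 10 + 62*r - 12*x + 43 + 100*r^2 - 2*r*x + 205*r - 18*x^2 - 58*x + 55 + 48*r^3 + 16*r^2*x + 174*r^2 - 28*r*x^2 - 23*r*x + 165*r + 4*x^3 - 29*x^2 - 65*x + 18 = 48*r^3 + 274*r^2 + 432*r + 4*x^3 + x^2*(-28*r - 47) + x*(16*r^2 - 25*r - 135) + 126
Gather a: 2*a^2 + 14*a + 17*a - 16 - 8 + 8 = 2*a^2 + 31*a - 16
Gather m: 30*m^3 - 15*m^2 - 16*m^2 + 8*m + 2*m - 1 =30*m^3 - 31*m^2 + 10*m - 1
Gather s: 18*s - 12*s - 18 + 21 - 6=6*s - 3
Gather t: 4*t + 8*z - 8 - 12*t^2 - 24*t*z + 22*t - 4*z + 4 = -12*t^2 + t*(26 - 24*z) + 4*z - 4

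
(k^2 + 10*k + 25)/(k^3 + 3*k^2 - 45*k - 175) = 1/(k - 7)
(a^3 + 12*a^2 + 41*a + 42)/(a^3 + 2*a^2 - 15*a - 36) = (a^2 + 9*a + 14)/(a^2 - a - 12)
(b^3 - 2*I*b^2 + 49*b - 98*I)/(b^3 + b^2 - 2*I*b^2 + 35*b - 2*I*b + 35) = (b^2 + 5*I*b + 14)/(b^2 + b*(1 + 5*I) + 5*I)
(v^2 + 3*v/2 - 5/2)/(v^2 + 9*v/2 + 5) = (v - 1)/(v + 2)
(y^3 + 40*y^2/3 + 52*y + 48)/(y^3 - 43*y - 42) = (y^2 + 22*y/3 + 8)/(y^2 - 6*y - 7)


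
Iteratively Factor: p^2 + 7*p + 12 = (p + 3)*(p + 4)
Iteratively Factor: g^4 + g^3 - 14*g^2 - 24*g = (g)*(g^3 + g^2 - 14*g - 24) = g*(g + 3)*(g^2 - 2*g - 8) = g*(g + 2)*(g + 3)*(g - 4)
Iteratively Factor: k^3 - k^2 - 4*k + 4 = (k + 2)*(k^2 - 3*k + 2) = (k - 1)*(k + 2)*(k - 2)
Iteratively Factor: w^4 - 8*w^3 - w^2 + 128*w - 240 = (w - 3)*(w^3 - 5*w^2 - 16*w + 80) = (w - 5)*(w - 3)*(w^2 - 16) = (w - 5)*(w - 3)*(w + 4)*(w - 4)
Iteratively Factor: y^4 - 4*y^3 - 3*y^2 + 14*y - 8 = (y + 2)*(y^3 - 6*y^2 + 9*y - 4) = (y - 1)*(y + 2)*(y^2 - 5*y + 4) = (y - 4)*(y - 1)*(y + 2)*(y - 1)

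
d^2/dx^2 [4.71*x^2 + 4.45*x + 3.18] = 9.42000000000000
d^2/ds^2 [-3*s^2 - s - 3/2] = -6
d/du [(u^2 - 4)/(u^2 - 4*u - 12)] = -4/(u^2 - 12*u + 36)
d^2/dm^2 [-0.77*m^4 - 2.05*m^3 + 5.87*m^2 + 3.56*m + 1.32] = -9.24*m^2 - 12.3*m + 11.74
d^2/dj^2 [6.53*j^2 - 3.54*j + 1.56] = 13.0600000000000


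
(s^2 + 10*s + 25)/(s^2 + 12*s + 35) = (s + 5)/(s + 7)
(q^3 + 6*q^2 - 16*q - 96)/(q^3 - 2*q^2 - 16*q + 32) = (q + 6)/(q - 2)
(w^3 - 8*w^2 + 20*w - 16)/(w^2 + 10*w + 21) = (w^3 - 8*w^2 + 20*w - 16)/(w^2 + 10*w + 21)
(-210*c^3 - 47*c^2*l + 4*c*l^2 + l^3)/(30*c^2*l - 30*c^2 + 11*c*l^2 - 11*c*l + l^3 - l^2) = (-7*c + l)/(l - 1)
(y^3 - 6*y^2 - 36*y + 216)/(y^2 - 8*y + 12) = (y^2 - 36)/(y - 2)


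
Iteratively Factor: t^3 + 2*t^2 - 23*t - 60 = (t - 5)*(t^2 + 7*t + 12) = (t - 5)*(t + 4)*(t + 3)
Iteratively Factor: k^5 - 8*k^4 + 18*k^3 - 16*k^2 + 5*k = (k - 5)*(k^4 - 3*k^3 + 3*k^2 - k) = (k - 5)*(k - 1)*(k^3 - 2*k^2 + k) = (k - 5)*(k - 1)^2*(k^2 - k) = k*(k - 5)*(k - 1)^2*(k - 1)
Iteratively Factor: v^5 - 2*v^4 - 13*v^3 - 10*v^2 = (v + 2)*(v^4 - 4*v^3 - 5*v^2) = (v + 1)*(v + 2)*(v^3 - 5*v^2) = v*(v + 1)*(v + 2)*(v^2 - 5*v) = v*(v - 5)*(v + 1)*(v + 2)*(v)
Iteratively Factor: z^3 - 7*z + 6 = (z + 3)*(z^2 - 3*z + 2) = (z - 2)*(z + 3)*(z - 1)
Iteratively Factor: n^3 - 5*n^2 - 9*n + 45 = (n - 3)*(n^2 - 2*n - 15) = (n - 5)*(n - 3)*(n + 3)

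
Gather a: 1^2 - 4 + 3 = 0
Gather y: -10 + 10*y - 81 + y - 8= 11*y - 99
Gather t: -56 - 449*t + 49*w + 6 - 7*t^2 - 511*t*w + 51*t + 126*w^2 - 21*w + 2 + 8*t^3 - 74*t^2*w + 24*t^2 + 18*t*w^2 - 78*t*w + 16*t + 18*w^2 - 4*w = 8*t^3 + t^2*(17 - 74*w) + t*(18*w^2 - 589*w - 382) + 144*w^2 + 24*w - 48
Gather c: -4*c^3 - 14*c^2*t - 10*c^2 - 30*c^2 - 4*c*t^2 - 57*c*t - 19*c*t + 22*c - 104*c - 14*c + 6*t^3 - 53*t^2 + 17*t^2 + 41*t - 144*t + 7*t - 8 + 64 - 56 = -4*c^3 + c^2*(-14*t - 40) + c*(-4*t^2 - 76*t - 96) + 6*t^3 - 36*t^2 - 96*t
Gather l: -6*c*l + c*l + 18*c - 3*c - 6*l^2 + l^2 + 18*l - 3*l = 15*c - 5*l^2 + l*(15 - 5*c)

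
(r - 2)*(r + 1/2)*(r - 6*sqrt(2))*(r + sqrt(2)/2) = r^4 - 11*sqrt(2)*r^3/2 - 3*r^3/2 - 7*r^2 + 33*sqrt(2)*r^2/4 + 11*sqrt(2)*r/2 + 9*r + 6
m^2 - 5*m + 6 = (m - 3)*(m - 2)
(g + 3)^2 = g^2 + 6*g + 9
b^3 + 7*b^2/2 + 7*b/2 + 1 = (b + 1/2)*(b + 1)*(b + 2)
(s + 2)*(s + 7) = s^2 + 9*s + 14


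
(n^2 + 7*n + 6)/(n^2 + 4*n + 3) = (n + 6)/(n + 3)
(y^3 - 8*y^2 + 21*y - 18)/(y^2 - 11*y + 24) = (y^2 - 5*y + 6)/(y - 8)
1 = 1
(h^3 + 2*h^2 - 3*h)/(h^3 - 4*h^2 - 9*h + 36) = h*(h - 1)/(h^2 - 7*h + 12)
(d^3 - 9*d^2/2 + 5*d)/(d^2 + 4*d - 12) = d*(2*d - 5)/(2*(d + 6))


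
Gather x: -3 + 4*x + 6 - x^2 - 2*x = -x^2 + 2*x + 3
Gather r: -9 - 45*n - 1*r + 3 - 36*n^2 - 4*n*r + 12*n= -36*n^2 - 33*n + r*(-4*n - 1) - 6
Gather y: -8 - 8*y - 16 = -8*y - 24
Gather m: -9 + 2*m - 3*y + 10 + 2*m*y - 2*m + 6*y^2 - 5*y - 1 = 2*m*y + 6*y^2 - 8*y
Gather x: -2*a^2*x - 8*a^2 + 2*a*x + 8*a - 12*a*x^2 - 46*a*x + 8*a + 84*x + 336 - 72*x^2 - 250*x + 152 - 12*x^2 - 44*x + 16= -8*a^2 + 16*a + x^2*(-12*a - 84) + x*(-2*a^2 - 44*a - 210) + 504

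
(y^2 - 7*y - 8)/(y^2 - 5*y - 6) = (y - 8)/(y - 6)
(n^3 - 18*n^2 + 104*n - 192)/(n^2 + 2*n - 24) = (n^2 - 14*n + 48)/(n + 6)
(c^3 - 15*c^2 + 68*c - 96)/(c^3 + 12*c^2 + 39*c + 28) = (c^3 - 15*c^2 + 68*c - 96)/(c^3 + 12*c^2 + 39*c + 28)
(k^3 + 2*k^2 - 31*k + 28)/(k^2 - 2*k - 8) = (k^2 + 6*k - 7)/(k + 2)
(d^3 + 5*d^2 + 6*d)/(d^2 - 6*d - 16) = d*(d + 3)/(d - 8)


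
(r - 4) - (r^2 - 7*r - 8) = -r^2 + 8*r + 4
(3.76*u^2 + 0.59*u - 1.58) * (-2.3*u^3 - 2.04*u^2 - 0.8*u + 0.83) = -8.648*u^5 - 9.0274*u^4 - 0.5776*u^3 + 5.872*u^2 + 1.7537*u - 1.3114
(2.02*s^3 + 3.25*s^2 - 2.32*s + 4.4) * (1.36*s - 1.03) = 2.7472*s^4 + 2.3394*s^3 - 6.5027*s^2 + 8.3736*s - 4.532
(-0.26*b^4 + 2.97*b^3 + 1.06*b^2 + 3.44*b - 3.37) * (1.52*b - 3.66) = -0.3952*b^5 + 5.466*b^4 - 9.259*b^3 + 1.3492*b^2 - 17.7128*b + 12.3342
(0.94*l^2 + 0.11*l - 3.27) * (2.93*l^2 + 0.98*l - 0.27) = 2.7542*l^4 + 1.2435*l^3 - 9.7271*l^2 - 3.2343*l + 0.8829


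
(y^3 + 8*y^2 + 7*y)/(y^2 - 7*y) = (y^2 + 8*y + 7)/(y - 7)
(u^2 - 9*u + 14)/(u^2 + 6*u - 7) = (u^2 - 9*u + 14)/(u^2 + 6*u - 7)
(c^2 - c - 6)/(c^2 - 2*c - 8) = (c - 3)/(c - 4)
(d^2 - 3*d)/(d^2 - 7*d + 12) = d/(d - 4)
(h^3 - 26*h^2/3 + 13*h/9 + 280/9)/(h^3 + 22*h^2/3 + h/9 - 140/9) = (3*h^2 - 31*h + 56)/(3*h^2 + 17*h - 28)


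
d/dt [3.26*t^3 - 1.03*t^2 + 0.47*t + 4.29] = 9.78*t^2 - 2.06*t + 0.47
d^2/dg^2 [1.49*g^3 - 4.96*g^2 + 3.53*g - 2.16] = 8.94*g - 9.92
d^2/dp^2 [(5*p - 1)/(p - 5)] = 48/(p - 5)^3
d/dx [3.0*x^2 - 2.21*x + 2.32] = 6.0*x - 2.21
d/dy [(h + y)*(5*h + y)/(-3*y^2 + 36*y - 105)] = 2*((h + y)*(5*h + y)*(y - 6) - (3*h + y)*(y^2 - 12*y + 35))/(3*(y^2 - 12*y + 35)^2)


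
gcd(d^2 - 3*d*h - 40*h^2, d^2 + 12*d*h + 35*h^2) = d + 5*h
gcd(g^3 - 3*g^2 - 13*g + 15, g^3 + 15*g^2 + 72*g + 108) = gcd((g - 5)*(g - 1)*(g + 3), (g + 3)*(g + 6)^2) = g + 3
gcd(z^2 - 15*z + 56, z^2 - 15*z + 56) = z^2 - 15*z + 56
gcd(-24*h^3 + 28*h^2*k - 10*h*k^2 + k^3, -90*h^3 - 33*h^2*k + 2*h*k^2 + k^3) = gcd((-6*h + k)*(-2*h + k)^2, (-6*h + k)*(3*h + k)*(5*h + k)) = 6*h - k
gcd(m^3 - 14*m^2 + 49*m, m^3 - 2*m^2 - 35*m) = m^2 - 7*m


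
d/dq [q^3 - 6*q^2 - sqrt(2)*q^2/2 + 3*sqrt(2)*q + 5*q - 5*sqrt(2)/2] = 3*q^2 - 12*q - sqrt(2)*q + 3*sqrt(2) + 5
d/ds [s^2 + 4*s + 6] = 2*s + 4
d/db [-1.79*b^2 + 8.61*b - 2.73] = 8.61 - 3.58*b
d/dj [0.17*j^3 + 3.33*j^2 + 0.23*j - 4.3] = 0.51*j^2 + 6.66*j + 0.23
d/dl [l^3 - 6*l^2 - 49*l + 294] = 3*l^2 - 12*l - 49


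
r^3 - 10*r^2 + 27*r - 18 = (r - 6)*(r - 3)*(r - 1)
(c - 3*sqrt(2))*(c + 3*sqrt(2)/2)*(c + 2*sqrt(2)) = c^3 + sqrt(2)*c^2/2 - 15*c - 18*sqrt(2)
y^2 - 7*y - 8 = (y - 8)*(y + 1)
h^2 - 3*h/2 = h*(h - 3/2)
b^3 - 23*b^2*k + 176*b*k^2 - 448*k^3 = (b - 8*k)^2*(b - 7*k)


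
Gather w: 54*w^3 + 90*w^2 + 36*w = 54*w^3 + 90*w^2 + 36*w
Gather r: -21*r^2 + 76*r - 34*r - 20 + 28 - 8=-21*r^2 + 42*r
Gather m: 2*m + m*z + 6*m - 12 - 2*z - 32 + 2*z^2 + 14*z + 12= m*(z + 8) + 2*z^2 + 12*z - 32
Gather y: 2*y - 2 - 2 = 2*y - 4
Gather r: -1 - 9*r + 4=3 - 9*r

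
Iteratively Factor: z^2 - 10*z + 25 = (z - 5)*(z - 5)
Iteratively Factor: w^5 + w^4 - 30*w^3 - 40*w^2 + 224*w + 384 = (w + 3)*(w^4 - 2*w^3 - 24*w^2 + 32*w + 128) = (w + 3)*(w + 4)*(w^3 - 6*w^2 + 32) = (w - 4)*(w + 3)*(w + 4)*(w^2 - 2*w - 8) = (w - 4)*(w + 2)*(w + 3)*(w + 4)*(w - 4)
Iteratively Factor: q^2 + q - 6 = (q - 2)*(q + 3)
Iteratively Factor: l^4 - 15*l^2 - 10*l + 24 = (l + 2)*(l^3 - 2*l^2 - 11*l + 12) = (l - 4)*(l + 2)*(l^2 + 2*l - 3) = (l - 4)*(l - 1)*(l + 2)*(l + 3)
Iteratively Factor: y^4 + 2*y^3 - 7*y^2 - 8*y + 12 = (y - 1)*(y^3 + 3*y^2 - 4*y - 12) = (y - 2)*(y - 1)*(y^2 + 5*y + 6) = (y - 2)*(y - 1)*(y + 2)*(y + 3)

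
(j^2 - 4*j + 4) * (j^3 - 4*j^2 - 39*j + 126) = j^5 - 8*j^4 - 19*j^3 + 266*j^2 - 660*j + 504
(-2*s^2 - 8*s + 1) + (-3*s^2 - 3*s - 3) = -5*s^2 - 11*s - 2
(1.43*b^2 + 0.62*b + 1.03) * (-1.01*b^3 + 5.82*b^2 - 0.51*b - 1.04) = -1.4443*b^5 + 7.6964*b^4 + 1.8388*b^3 + 4.1912*b^2 - 1.1701*b - 1.0712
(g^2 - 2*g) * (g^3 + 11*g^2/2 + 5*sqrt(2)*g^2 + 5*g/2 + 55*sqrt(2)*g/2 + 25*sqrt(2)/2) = g^5 + 7*g^4/2 + 5*sqrt(2)*g^4 - 17*g^3/2 + 35*sqrt(2)*g^3/2 - 85*sqrt(2)*g^2/2 - 5*g^2 - 25*sqrt(2)*g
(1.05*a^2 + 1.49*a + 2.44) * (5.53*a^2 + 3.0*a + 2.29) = 5.8065*a^4 + 11.3897*a^3 + 20.3677*a^2 + 10.7321*a + 5.5876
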